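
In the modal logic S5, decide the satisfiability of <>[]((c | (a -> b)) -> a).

1. <>[]((c | (a -> b)) -> a), 0
2. []((c | (a -> b)) -> a), 1
3. (c | (a -> b)) -> a, 0
4. (c | (a -> b)) -> a, 1
5. a, 0
6. a, 1
Accessibility: 0R0, 0R1, 1R0, 1R1

Satisfiable (open branch found)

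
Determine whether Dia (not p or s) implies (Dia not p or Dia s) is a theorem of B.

Valid

Tableau for the negation not (Dia (not p or s) implies (Dia not p or Dia s)):
1. not (Dia (not p or s) implies (Dia not p or Dia s)), 0
2. Dia (not p or s), 0
3. not (Dia not p or Dia s), 0
4. not Dia not p, 0
5. not Dia s, 0
6. p, 0
7. not s, 0
8. not p or s, 1
9. p, 1
10. not s, 1
11. s, 1
Accessibility: 0R0, 0R1, 1R0, 1R1
Branch closes: s and not s both at 1.
All branches of the negation close; one closing branch shown above.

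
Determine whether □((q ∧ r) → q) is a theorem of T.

Valid

Tableau for the negation ¬□((q ∧ r) → q):
1. ¬□((q ∧ r) → q), 0
2. ¬((q ∧ r) → q), 1
3. q ∧ r, 1
4. ¬q, 1
5. q, 1
6. r, 1
Accessibility: 0R0, 0R1, 1R1
Branch closes: q and ¬q both at 1.
Every branch of the negation's tableau closes; the branch above is one of them.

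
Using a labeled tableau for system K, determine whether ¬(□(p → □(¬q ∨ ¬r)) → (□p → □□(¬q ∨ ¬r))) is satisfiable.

1. ¬(□(p → □(¬q ∨ ¬r)) → (□p → □□(¬q ∨ ¬r))), w0
2. □(p → □(¬q ∨ ¬r)), w0   [¬→-rule on 1]
3. ¬(□p → □□(¬q ∨ ¬r)), w0   [¬→-rule on 1]
4. □p, w0   [¬→-rule on 3]
5. ¬□□(¬q ∨ ¬r), w0   [¬→-rule on 3]
6. ¬□(¬q ∨ ¬r), w1   [¬□-rule on 5: fresh world w1, w0Rw1]
7. p → □(¬q ∨ ¬r), w1   [□-rule on 2 via w0Rw1]
8. p, w1   [□-rule on 4 via w0Rw1]
9. □(¬q ∨ ¬r), w1   [→-rule on 7 (branches; this branch)]
10. ¬(¬q ∨ ¬r), w2   [¬□-rule on 6: fresh world w2, w1Rw2]
11. q, w2   [¬∨-rule on 10]
12. r, w2   [¬∨-rule on 10]
13. ¬q ∨ ¬r, w2   [□-rule on 9 via w1Rw2]
14. ¬r, w2   [∨-rule on 13 (branches; this branch)]
Accessibility: w0Rw1, w1Rw2
Branch closes: r and ¬r both at w2.
Every branch closes; the branch above is one of them.

No, unsatisfiable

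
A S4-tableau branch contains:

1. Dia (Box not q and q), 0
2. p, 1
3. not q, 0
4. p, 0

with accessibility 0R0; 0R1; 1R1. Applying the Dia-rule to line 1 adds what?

a fresh world 2 with 0R2, and Box not q and q at 2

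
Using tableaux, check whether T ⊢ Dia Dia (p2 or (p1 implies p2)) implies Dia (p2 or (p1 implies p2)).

Tableau for the negation not (Dia Dia (p2 or (p1 implies p2)) implies Dia (p2 or (p1 implies p2))):
1. not (Dia Dia (p2 or (p1 implies p2)) implies Dia (p2 or (p1 implies p2))), w0
2. Dia Dia (p2 or (p1 implies p2)), w0   [neg-implies-rule on 1]
3. not Dia (p2 or (p1 implies p2)), w0   [neg-implies-rule on 1]
4. not (p2 or (p1 implies p2)), w0   [neg-Dia-rule on 3 via w0Rw0]
5. not p2, w0   [neg-or-rule on 4]
6. not (p1 implies p2), w0   [neg-or-rule on 4]
7. p1, w0   [neg-implies-rule on 6]
8. Dia (p2 or (p1 implies p2)), w1   [Dia-rule on 2: fresh world w1, w0Rw1]
9. not (p2 or (p1 implies p2)), w1   [neg-Dia-rule on 3 via w0Rw1]
10. not p2, w1   [neg-or-rule on 9]
11. not (p1 implies p2), w1   [neg-or-rule on 9]
12. p1, w1   [neg-implies-rule on 11]
13. p2 or (p1 implies p2), w2   [Dia-rule on 8: fresh world w2, w1Rw2]
14. p1 implies p2, w2   [or-rule on 13 (branches; this branch)]
15. p2, w2   [implies-rule on 14 (branches; this branch)]
Accessibility: w0Rw0, w0Rw1, w1Rw1, w1Rw2, w2Rw2
The negation has an open branch (countermodel exists).

Not valid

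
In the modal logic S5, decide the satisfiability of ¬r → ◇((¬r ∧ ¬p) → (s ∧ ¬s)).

Satisfiable (open branch found)

1. ¬r → ◇((¬r ∧ ¬p) → (s ∧ ¬s)), w0
2. ◇((¬r ∧ ¬p) → (s ∧ ¬s)), w0   [→-rule on 1 (branches; this branch)]
3. (¬r ∧ ¬p) → (s ∧ ¬s), w1   [◇-rule on 2: fresh world w1, w0Rw1]
4. ¬(¬r ∧ ¬p), w1   [→-rule on 3 (branches; this branch)]
5. p, w1   [¬∧-rule on 4 (branches; this branch)]
Accessibility: w0Rw0, w0Rw1, w1Rw0, w1Rw1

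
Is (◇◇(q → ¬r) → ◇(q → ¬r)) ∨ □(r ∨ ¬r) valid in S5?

Tableau for the negation ¬((◇◇(q → ¬r) → ◇(q → ¬r)) ∨ □(r ∨ ¬r)):
1. ¬((◇◇(q → ¬r) → ◇(q → ¬r)) ∨ □(r ∨ ¬r)), u
2. ¬(◇◇(q → ¬r) → ◇(q → ¬r)), u   [¬∨-rule on 1]
3. ¬□(r ∨ ¬r), u   [¬∨-rule on 1]
4. ◇◇(q → ¬r), u   [¬→-rule on 2]
5. ¬◇(q → ¬r), u   [¬→-rule on 2]
6. ¬(q → ¬r), u   [¬◇-rule on 5 via uRu]
7. q, u   [¬→-rule on 6]
8. r, u   [¬→-rule on 6]
9. ¬(r ∨ ¬r), v   [¬□-rule on 3: fresh world v, uRv]
10. ¬r, v   [¬∨-rule on 9]
11. r, v   [¬∨-rule on 9]
Accessibility: uRu, uRv, vRu, vRv
Branch closes: r and ¬r both at v.
Every branch of the negation's tableau closes; the branch above is one of them.

Yes, valid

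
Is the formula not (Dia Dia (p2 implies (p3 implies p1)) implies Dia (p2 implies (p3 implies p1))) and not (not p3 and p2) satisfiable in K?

1. not (Dia Dia (p2 implies (p3 implies p1)) implies Dia (p2 implies (p3 implies p1))) and not (not p3 and p2), u
2. not (Dia Dia (p2 implies (p3 implies p1)) implies Dia (p2 implies (p3 implies p1))), u
3. not (not p3 and p2), u
4. Dia Dia (p2 implies (p3 implies p1)), u
5. not Dia (p2 implies (p3 implies p1)), u
6. not p2, u
7. Dia (p2 implies (p3 implies p1)), v
8. not (p2 implies (p3 implies p1)), v
9. p2, v
10. not (p3 implies p1), v
11. p3, v
12. not p1, v
13. p2 implies (p3 implies p1), w
14. p3 implies p1, w
15. p1, w
Accessibility: uRv, vRw

Satisfiable (open branch found)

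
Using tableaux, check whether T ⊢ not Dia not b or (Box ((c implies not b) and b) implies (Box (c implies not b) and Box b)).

Valid in T

Tableau for the negation not (not Dia not b or (Box ((c implies not b) and b) implies (Box (c implies not b) and Box b))):
1. not (not Dia not b or (Box ((c implies not b) and b) implies (Box (c implies not b) and Box b))), 0
2. Dia not b, 0
3. not (Box ((c implies not b) and b) implies (Box (c implies not b) and Box b)), 0
4. Box ((c implies not b) and b), 0
5. not (Box (c implies not b) and Box b), 0
6. (c implies not b) and b, 0
7. c implies not b, 0
8. b, 0
9. not Box b, 0
10. not c, 0
11. not b, 1
12. (c implies not b) and b, 1
13. c implies not b, 1
14. b, 1
Accessibility: 0R0, 0R1, 1R1
Branch closes: b and not b both at 1.
Every branch of the negation's tableau closes; the branch above is one of them.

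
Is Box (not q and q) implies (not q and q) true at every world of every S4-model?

Valid

Tableau for the negation not (Box (not q and q) implies (not q and q)):
1. not (Box (not q and q) implies (not q and q)), 0
2. Box (not q and q), 0   [neg-implies-rule on 1]
3. not (not q and q), 0   [neg-implies-rule on 1]
4. not q and q, 0   [Box-rule on 2 via 0R0]
5. not q, 0   [and-rule on 4]
6. q, 0   [and-rule on 4]
Accessibility: 0R0
Branch closes: q and not q both at 0.
Every branch of the negation's tableau closes; the branch above is one of them.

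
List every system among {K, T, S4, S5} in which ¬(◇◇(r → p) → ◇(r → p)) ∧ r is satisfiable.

K, T

S4-tableau for the formula:
1. ¬(◇◇(r → p) → ◇(r → p)) ∧ r, 0
2. ¬(◇◇(r → p) → ◇(r → p)), 0   [∧-rule on 1]
3. r, 0   [∧-rule on 1]
4. ◇◇(r → p), 0   [¬→-rule on 2]
5. ¬◇(r → p), 0   [¬→-rule on 2]
6. ¬(r → p), 0   [¬◇-rule on 5 via 0R0]
7. ¬p, 0   [¬→-rule on 6]
8. ◇(r → p), 1   [◇-rule on 4: fresh world 1, 0R1]
9. ¬(r → p), 1   [¬◇-rule on 5 via 0R1]
10. r, 1   [¬→-rule on 9]
11. ¬p, 1   [¬→-rule on 9]
12. r → p, 2   [◇-rule on 8: fresh world 2, 1R2]
13. ¬(r → p), 2   [¬◇-rule on 5 via 0R2]
14. r, 2   [¬→-rule on 13]
15. ¬p, 2   [¬→-rule on 13]
16. p, 2   [→-rule on 12 (branches; this branch)]
Accessibility: 0R0, 0R1, 0R2, 1R1, 1R2, 2R2
Branch closes: p and ¬p both at 2.
Every branch closes (one shown): unsatisfiable in S4, hence also in S5 (every S5-frame is an S4-frame).
T-tableau for the formula:
1. ¬(◇◇(r → p) → ◇(r → p)) ∧ r, 0
2. ¬(◇◇(r → p) → ◇(r → p)), 0   [∧-rule on 1]
3. r, 0   [∧-rule on 1]
4. ◇◇(r → p), 0   [¬→-rule on 2]
5. ¬◇(r → p), 0   [¬→-rule on 2]
6. ¬(r → p), 0   [¬◇-rule on 5 via 0R0]
7. ¬p, 0   [¬→-rule on 6]
8. ◇(r → p), 1   [◇-rule on 4: fresh world 1, 0R1]
9. ¬(r → p), 1   [¬◇-rule on 5 via 0R1]
10. r, 1   [¬→-rule on 9]
11. ¬p, 1   [¬→-rule on 9]
12. r → p, 2   [◇-rule on 8: fresh world 2, 1R2]
13. p, 2   [→-rule on 12 (branches; this branch)]
Accessibility: 0R0, 0R1, 1R1, 1R2, 2R2
Complete open branch: satisfiable in T, hence also in K (this T-model is also a K-model).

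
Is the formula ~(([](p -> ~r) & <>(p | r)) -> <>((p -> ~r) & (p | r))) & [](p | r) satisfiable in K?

Unsatisfiable

1. ~(([](p -> ~r) & <>(p | r)) -> <>((p -> ~r) & (p | r))) & [](p | r), 0
2. ~(([](p -> ~r) & <>(p | r)) -> <>((p -> ~r) & (p | r))), 0
3. [](p | r), 0
4. [](p -> ~r) & <>(p | r), 0
5. ~<>((p -> ~r) & (p | r)), 0
6. [](p -> ~r), 0
7. <>(p | r), 0
8. p | r, 1
9. ~((p -> ~r) & (p | r)), 1
10. p -> ~r, 1
11. r, 1
12. ~(p -> ~r), 1
13. p, 1
14. ~r, 1
Accessibility: 0R1
Branch closes: r and ~r both at 1.
All branches of the tableau close; one closing branch shown above.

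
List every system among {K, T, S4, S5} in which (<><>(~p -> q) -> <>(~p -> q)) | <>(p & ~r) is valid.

S4, S5

T-tableau for the negation ~((<><>(~p -> q) -> <>(~p -> q)) | <>(p & ~r)):
1. ~((<><>(~p -> q) -> <>(~p -> q)) | <>(p & ~r)), w0
2. ~(<><>(~p -> q) -> <>(~p -> q)), w0
3. ~<>(p & ~r), w0
4. <><>(~p -> q), w0
5. ~<>(~p -> q), w0
6. ~(p & ~r), w0
7. ~(~p -> q), w0
8. ~p, w0
9. ~q, w0
10. r, w0
11. <>(~p -> q), w1
12. ~(p & ~r), w1
13. ~(~p -> q), w1
14. ~p, w1
15. ~q, w1
16. r, w1
17. ~p -> q, w2
18. q, w2
Accessibility: w0Rw0, w0Rw1, w1Rw1, w1Rw2, w2Rw2
Complete open branch: countermodel on a T-frame, so not valid in T, nor in K (the same frame is also a K-frame).
S4-tableau for the negation ~((<><>(~p -> q) -> <>(~p -> q)) | <>(p & ~r)):
1. ~((<><>(~p -> q) -> <>(~p -> q)) | <>(p & ~r)), w0
2. ~(<><>(~p -> q) -> <>(~p -> q)), w0
3. ~<>(p & ~r), w0
4. <><>(~p -> q), w0
5. ~<>(~p -> q), w0
6. ~(p & ~r), w0
7. ~(~p -> q), w0
8. ~p, w0
9. ~q, w0
10. r, w0
11. <>(~p -> q), w1
12. ~(p & ~r), w1
13. ~(~p -> q), w1
14. ~p, w1
15. ~q, w1
16. r, w1
17. ~p -> q, w2
18. ~(p & ~r), w2
19. ~(~p -> q), w2
20. ~p, w2
21. ~q, w2
22. q, w2
Accessibility: w0Rw0, w0Rw1, w0Rw2, w1Rw1, w1Rw2, w2Rw2
Branch closes: q and ~q both at w2.
Every branch closes (one shown): valid in S4, hence also in S5 (every theorem of S4 is a theorem of S5).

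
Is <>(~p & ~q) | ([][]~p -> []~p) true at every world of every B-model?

Tableau for the negation ~(<>(~p & ~q) | ([][]~p -> []~p)):
1. ~(<>(~p & ~q) | ([][]~p -> []~p)), u
2. ~<>(~p & ~q), u   [~|-rule on 1]
3. ~([][]~p -> []~p), u   [~|-rule on 1]
4. [][]~p, u   [~->-rule on 3]
5. ~[]~p, u   [~->-rule on 3]
6. ~(~p & ~q), u   [~<>-rule on 2 via uRu]
7. []~p, u   [[]-rule on 4 via uRu]
8. ~p, u   [[]-rule on 7 via uRu]
9. q, u   [~&-rule on 6 (branches; this branch)]
10. p, v   [~[]-rule on 5: fresh world v, uRv]
11. ~(~p & ~q), v   [~<>-rule on 2 via uRv]
12. []~p, v   [[]-rule on 4 via uRv]
13. ~p, v   [[]-rule on 7 via uRv]
Accessibility: uRu, uRv, vRu, vRv
Branch closes: p and ~p both at v.
Every branch of the negation's tableau closes; the branch above is one of them.

Valid in B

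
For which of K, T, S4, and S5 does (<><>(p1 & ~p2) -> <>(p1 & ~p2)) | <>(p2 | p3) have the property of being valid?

S4-tableau for the negation ~((<><>(p1 & ~p2) -> <>(p1 & ~p2)) | <>(p2 | p3)):
1. ~((<><>(p1 & ~p2) -> <>(p1 & ~p2)) | <>(p2 | p3)), 0
2. ~(<><>(p1 & ~p2) -> <>(p1 & ~p2)), 0   [~|-rule on 1]
3. ~<>(p2 | p3), 0   [~|-rule on 1]
4. <><>(p1 & ~p2), 0   [~->-rule on 2]
5. ~<>(p1 & ~p2), 0   [~->-rule on 2]
6. ~(p2 | p3), 0   [~<>-rule on 3 via 0R0]
7. ~p2, 0   [~|-rule on 6]
8. ~p3, 0   [~|-rule on 6]
9. ~(p1 & ~p2), 0   [~<>-rule on 5 via 0R0]
10. ~p1, 0   [~&-rule on 9 (branches; this branch)]
11. <>(p1 & ~p2), 1   [<>-rule on 4: fresh world 1, 0R1]
12. ~(p2 | p3), 1   [~<>-rule on 3 via 0R1]
13. ~p2, 1   [~|-rule on 12]
14. ~p3, 1   [~|-rule on 12]
15. ~(p1 & ~p2), 1   [~<>-rule on 5 via 0R1]
16. ~p1, 1   [~&-rule on 15 (branches; this branch)]
17. p1 & ~p2, 2   [<>-rule on 11: fresh world 2, 1R2]
18. p1, 2   [&-rule on 17]
19. ~p2, 2   [&-rule on 17]
20. ~(p2 | p3), 2   [~<>-rule on 3 via 0R2]
21. ~p3, 2   [~|-rule on 20]
22. ~(p1 & ~p2), 2   [~<>-rule on 5 via 0R2]
23. p2, 2   [~&-rule on 22 (branches; this branch)]
Accessibility: 0R0, 0R1, 0R2, 1R1, 1R2, 2R2
Branch closes: p2 and ~p2 both at 2.
Every branch closes (one shown): valid in S4, hence also in S5 (every theorem of S4 is a theorem of S5).
T-tableau for the negation ~((<><>(p1 & ~p2) -> <>(p1 & ~p2)) | <>(p2 | p3)):
1. ~((<><>(p1 & ~p2) -> <>(p1 & ~p2)) | <>(p2 | p3)), 0
2. ~(<><>(p1 & ~p2) -> <>(p1 & ~p2)), 0   [~|-rule on 1]
3. ~<>(p2 | p3), 0   [~|-rule on 1]
4. <><>(p1 & ~p2), 0   [~->-rule on 2]
5. ~<>(p1 & ~p2), 0   [~->-rule on 2]
6. ~(p2 | p3), 0   [~<>-rule on 3 via 0R0]
7. ~p2, 0   [~|-rule on 6]
8. ~p3, 0   [~|-rule on 6]
9. ~(p1 & ~p2), 0   [~<>-rule on 5 via 0R0]
10. ~p1, 0   [~&-rule on 9 (branches; this branch)]
11. <>(p1 & ~p2), 1   [<>-rule on 4: fresh world 1, 0R1]
12. ~(p2 | p3), 1   [~<>-rule on 3 via 0R1]
13. ~p2, 1   [~|-rule on 12]
14. ~p3, 1   [~|-rule on 12]
15. ~(p1 & ~p2), 1   [~<>-rule on 5 via 0R1]
16. ~p1, 1   [~&-rule on 15 (branches; this branch)]
17. p1 & ~p2, 2   [<>-rule on 11: fresh world 2, 1R2]
18. p1, 2   [&-rule on 17]
19. ~p2, 2   [&-rule on 17]
Accessibility: 0R0, 0R1, 1R1, 1R2, 2R2
Complete open branch: countermodel on a T-frame, so not valid in T, nor in K (the same frame is also a K-frame).

S4, S5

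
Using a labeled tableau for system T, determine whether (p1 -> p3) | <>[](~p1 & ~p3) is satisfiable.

Yes, satisfiable

1. (p1 -> p3) | <>[](~p1 & ~p3), w0
2. <>[](~p1 & ~p3), w0
3. [](~p1 & ~p3), w1
4. ~p1 & ~p3, w1
5. ~p1, w1
6. ~p3, w1
Accessibility: w0Rw0, w0Rw1, w1Rw1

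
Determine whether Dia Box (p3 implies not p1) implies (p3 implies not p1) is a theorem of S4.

Invalid (countermodel exists)

Tableau for the negation not (Dia Box (p3 implies not p1) implies (p3 implies not p1)):
1. not (Dia Box (p3 implies not p1) implies (p3 implies not p1)), w0
2. Dia Box (p3 implies not p1), w0
3. not (p3 implies not p1), w0
4. p3, w0
5. p1, w0
6. Box (p3 implies not p1), w1
7. p3 implies not p1, w1
8. not p1, w1
Accessibility: w0Rw0, w0Rw1, w1Rw1
The negation has an open branch (countermodel exists).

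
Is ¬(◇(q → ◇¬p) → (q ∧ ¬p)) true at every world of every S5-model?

Invalid (countermodel exists)

Tableau for the negation ◇(q → ◇¬p) → (q ∧ ¬p):
1. ◇(q → ◇¬p) → (q ∧ ¬p), w0
2. q ∧ ¬p, w0
3. q, w0
4. ¬p, w0
Accessibility: w0Rw0
The negation has an open branch (countermodel exists).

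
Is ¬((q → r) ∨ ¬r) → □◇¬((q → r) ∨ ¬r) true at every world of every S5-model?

Yes, valid

Tableau for the negation ¬(¬((q → r) ∨ ¬r) → □◇¬((q → r) ∨ ¬r)):
1. ¬(¬((q → r) ∨ ¬r) → □◇¬((q → r) ∨ ¬r)), 0
2. ¬((q → r) ∨ ¬r), 0
3. ¬□◇¬((q → r) ∨ ¬r), 0
4. ¬(q → r), 0
5. r, 0
6. q, 0
7. ¬r, 0
Accessibility: 0R0
Branch closes: r and ¬r both at 0.
All branches of the negation close; one closing branch shown above.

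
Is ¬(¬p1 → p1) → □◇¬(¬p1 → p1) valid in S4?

No, not valid

Tableau for the negation ¬(¬(¬p1 → p1) → □◇¬(¬p1 → p1)):
1. ¬(¬(¬p1 → p1) → □◇¬(¬p1 → p1)), u
2. ¬(¬p1 → p1), u   [¬→-rule on 1]
3. ¬□◇¬(¬p1 → p1), u   [¬→-rule on 1]
4. ¬p1, u   [¬→-rule on 2]
5. ¬◇¬(¬p1 → p1), v   [¬□-rule on 3: fresh world v, uRv]
6. ¬p1 → p1, v   [¬◇-rule on 5 via vRv]
7. p1, v   [→-rule on 6 (branches; this branch)]
Accessibility: uRu, uRv, vRv
The negation has an open branch (countermodel exists).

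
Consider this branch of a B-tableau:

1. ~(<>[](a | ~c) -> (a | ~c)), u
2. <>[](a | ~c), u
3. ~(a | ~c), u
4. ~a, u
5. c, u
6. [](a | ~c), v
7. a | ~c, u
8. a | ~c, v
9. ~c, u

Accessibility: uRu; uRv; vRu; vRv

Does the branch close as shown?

Closed

Both c and ~c appear at u.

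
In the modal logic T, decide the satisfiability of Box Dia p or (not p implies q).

Satisfiable

1. Box Dia p or (not p implies q), w0
2. not p implies q, w0   [or-rule on 1 (branches; this branch)]
3. q, w0   [implies-rule on 2 (branches; this branch)]
Accessibility: w0Rw0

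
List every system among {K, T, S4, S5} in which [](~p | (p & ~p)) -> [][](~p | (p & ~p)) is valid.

S4, S5

T-tableau for the negation ~([](~p | (p & ~p)) -> [][](~p | (p & ~p))):
1. ~([](~p | (p & ~p)) -> [][](~p | (p & ~p))), 0
2. [](~p | (p & ~p)), 0   [~->-rule on 1]
3. ~[][](~p | (p & ~p)), 0   [~->-rule on 1]
4. ~p | (p & ~p), 0   [[]-rule on 2 via 0R0]
5. ~p, 0   [|-rule on 4 (branches; this branch)]
6. ~[](~p | (p & ~p)), 1   [~[]-rule on 3: fresh world 1, 0R1]
7. ~p | (p & ~p), 1   [[]-rule on 2 via 0R1]
8. ~p, 1   [|-rule on 7 (branches; this branch)]
9. ~(~p | (p & ~p)), 2   [~[]-rule on 6: fresh world 2, 1R2]
10. p, 2   [~|-rule on 9]
11. ~(p & ~p), 2   [~|-rule on 9]
Accessibility: 0R0, 0R1, 1R1, 1R2, 2R2
Complete open branch: countermodel on a T-frame, so not valid in T, nor in K (the same frame is also a K-frame).
S4-tableau for the negation ~([](~p | (p & ~p)) -> [][](~p | (p & ~p))):
1. ~([](~p | (p & ~p)) -> [][](~p | (p & ~p))), 0
2. [](~p | (p & ~p)), 0   [~->-rule on 1]
3. ~[][](~p | (p & ~p)), 0   [~->-rule on 1]
4. ~p | (p & ~p), 0   [[]-rule on 2 via 0R0]
5. ~p, 0   [|-rule on 4 (branches; this branch)]
6. ~[](~p | (p & ~p)), 1   [~[]-rule on 3: fresh world 1, 0R1]
7. ~p | (p & ~p), 1   [[]-rule on 2 via 0R1]
8. ~p, 1   [|-rule on 7 (branches; this branch)]
9. ~(~p | (p & ~p)), 2   [~[]-rule on 6: fresh world 2, 1R2]
10. p, 2   [~|-rule on 9]
11. ~(p & ~p), 2   [~|-rule on 9]
12. ~p | (p & ~p), 2   [[]-rule on 2 via 0R2]
13. p & ~p, 2   [|-rule on 12 (branches; this branch)]
14. ~p, 2   [&-rule on 13]
Accessibility: 0R0, 0R1, 0R2, 1R1, 1R2, 2R2
Branch closes: p and ~p both at 2.
Every branch closes (one shown): valid in S4, hence also in S5 (every theorem of S4 is a theorem of S5).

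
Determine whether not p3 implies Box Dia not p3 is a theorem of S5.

Tableau for the negation not (not p3 implies Box Dia not p3):
1. not (not p3 implies Box Dia not p3), w0
2. not p3, w0
3. not Box Dia not p3, w0
4. not Dia not p3, w1
5. p3, w0
Accessibility: w0Rw0, w0Rw1, w1Rw0, w1Rw1
Branch closes: p3 and not p3 both at w0.
Every branch of the negation's tableau closes; the branch above is one of them.

Valid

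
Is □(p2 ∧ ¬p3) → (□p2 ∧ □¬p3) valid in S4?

Tableau for the negation ¬(□(p2 ∧ ¬p3) → (□p2 ∧ □¬p3)):
1. ¬(□(p2 ∧ ¬p3) → (□p2 ∧ □¬p3)), w0
2. □(p2 ∧ ¬p3), w0
3. ¬(□p2 ∧ □¬p3), w0
4. p2 ∧ ¬p3, w0
5. p2, w0
6. ¬p3, w0
7. ¬□¬p3, w0
8. p3, w1
9. p2 ∧ ¬p3, w1
10. p2, w1
11. ¬p3, w1
Accessibility: w0Rw0, w0Rw1, w1Rw1
Branch closes: p3 and ¬p3 both at w1.
All branches of the negation close; one closing branch shown above.

Yes, valid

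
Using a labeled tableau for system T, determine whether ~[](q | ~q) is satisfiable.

No, unsatisfiable

1. ~[](q | ~q), u
2. ~(q | ~q), v   [~[]-rule on 1: fresh world v, uRv]
3. ~q, v   [~|-rule on 2]
4. q, v   [~|-rule on 2]
Accessibility: uRu, uRv, vRv
Branch closes: q and ~q both at v.
Every branch closes; the branch above is one of them.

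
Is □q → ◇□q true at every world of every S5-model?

Valid in S5

Tableau for the negation ¬(□q → ◇□q):
1. ¬(□q → ◇□q), u
2. □q, u   [¬→-rule on 1]
3. ¬◇□q, u   [¬→-rule on 1]
4. q, u   [□-rule on 2 via uRu]
5. ¬□q, u   [¬◇-rule on 3 via uRu]
6. ¬q, v   [¬□-rule on 5: fresh world v, uRv]
7. q, v   [□-rule on 2 via uRv]
Accessibility: uRu, uRv, vRu, vRv
Branch closes: q and ¬q both at v.
All branches of the negation close; one closing branch shown above.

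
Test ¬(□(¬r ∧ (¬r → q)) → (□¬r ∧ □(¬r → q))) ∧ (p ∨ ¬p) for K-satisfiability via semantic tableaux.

No, unsatisfiable

1. ¬(□(¬r ∧ (¬r → q)) → (□¬r ∧ □(¬r → q))) ∧ (p ∨ ¬p), w0
2. ¬(□(¬r ∧ (¬r → q)) → (□¬r ∧ □(¬r → q))), w0   [∧-rule on 1]
3. p ∨ ¬p, w0   [∧-rule on 1]
4. □(¬r ∧ (¬r → q)), w0   [¬→-rule on 2]
5. ¬(□¬r ∧ □(¬r → q)), w0   [¬→-rule on 2]
6. ¬p, w0   [∨-rule on 3 (branches; this branch)]
7. ¬□(¬r → q), w0   [¬∧-rule on 5 (branches; this branch)]
8. ¬(¬r → q), w1   [¬□-rule on 7: fresh world w1, w0Rw1]
9. ¬r, w1   [¬→-rule on 8]
10. ¬q, w1   [¬→-rule on 8]
11. ¬r ∧ (¬r → q), w1   [□-rule on 4 via w0Rw1]
12. ¬r → q, w1   [∧-rule on 11]
13. q, w1   [→-rule on 12 (branches; this branch)]
Accessibility: w0Rw1
Branch closes: q and ¬q both at w1.
Every branch closes; the branch above is one of them.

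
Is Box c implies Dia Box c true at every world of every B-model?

Valid in B

Tableau for the negation not (Box c implies Dia Box c):
1. not (Box c implies Dia Box c), u
2. Box c, u
3. not Dia Box c, u
4. c, u
5. not Box c, u
6. not c, v
7. c, v
Accessibility: uRu, uRv, vRu, vRv
Branch closes: c and not c both at v.
All branches of the negation close; one closing branch shown above.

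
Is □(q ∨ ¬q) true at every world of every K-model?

Valid in K

Tableau for the negation ¬□(q ∨ ¬q):
1. ¬□(q ∨ ¬q), 0
2. ¬(q ∨ ¬q), 1
3. ¬q, 1
4. q, 1
Accessibility: 0R1
Branch closes: q and ¬q both at 1.
Every branch of the negation's tableau closes; the branch above is one of them.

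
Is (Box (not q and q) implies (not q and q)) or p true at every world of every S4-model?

Valid

Tableau for the negation not ((Box (not q and q) implies (not q and q)) or p):
1. not ((Box (not q and q) implies (not q and q)) or p), w0
2. not (Box (not q and q) implies (not q and q)), w0   [neg-or-rule on 1]
3. not p, w0   [neg-or-rule on 1]
4. Box (not q and q), w0   [neg-implies-rule on 2]
5. not (not q and q), w0   [neg-implies-rule on 2]
6. not q and q, w0   [Box-rule on 4 via w0Rw0]
7. not q, w0   [and-rule on 6]
8. q, w0   [and-rule on 6]
Accessibility: w0Rw0
Branch closes: q and not q both at w0.
All branches of the negation close; one closing branch shown above.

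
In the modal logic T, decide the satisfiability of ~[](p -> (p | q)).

No, unsatisfiable

1. ~[](p -> (p | q)), u
2. ~(p -> (p | q)), v
3. p, v
4. ~(p | q), v
5. ~p, v
6. ~q, v
Accessibility: uRu, uRv, vRv
Branch closes: p and ~p both at v.
(One branch shown.) All branches close.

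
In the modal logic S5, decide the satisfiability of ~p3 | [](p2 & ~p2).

Satisfiable

1. ~p3 | [](p2 & ~p2), u
2. ~p3, u
Accessibility: uRu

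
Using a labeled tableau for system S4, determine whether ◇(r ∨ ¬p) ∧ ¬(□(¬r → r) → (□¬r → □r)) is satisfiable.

1. ◇(r ∨ ¬p) ∧ ¬(□(¬r → r) → (□¬r → □r)), 0
2. ◇(r ∨ ¬p), 0
3. ¬(□(¬r → r) → (□¬r → □r)), 0
4. □(¬r → r), 0
5. ¬(□¬r → □r), 0
6. □¬r, 0
7. ¬□r, 0
8. ¬r → r, 0
9. ¬r, 0
10. r, 0
Accessibility: 0R0
Branch closes: r and ¬r both at 0.
All branches of the tableau close; one closing branch shown above.

No, unsatisfiable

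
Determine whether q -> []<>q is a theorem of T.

No, not valid

Tableau for the negation ~(q -> []<>q):
1. ~(q -> []<>q), u
2. q, u
3. ~[]<>q, u
4. ~<>q, v
5. ~q, v
Accessibility: uRu, uRv, vRv
The negation has an open branch (countermodel exists).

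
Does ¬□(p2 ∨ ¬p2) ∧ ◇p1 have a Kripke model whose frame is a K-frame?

Unsatisfiable (every branch closes)

1. ¬□(p2 ∨ ¬p2) ∧ ◇p1, 0
2. ¬□(p2 ∨ ¬p2), 0
3. ◇p1, 0
4. ¬(p2 ∨ ¬p2), 1
5. ¬p2, 1
6. p2, 1
Accessibility: 0R1
Branch closes: p2 and ¬p2 both at 1.
All branches of the tableau close; one closing branch shown above.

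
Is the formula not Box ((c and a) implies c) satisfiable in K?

Unsatisfiable

1. not Box ((c and a) implies c), 0
2. not ((c and a) implies c), 1
3. c and a, 1
4. not c, 1
5. c, 1
6. a, 1
Accessibility: 0R1
Branch closes: c and not c both at 1.
Every branch closes; the branch above is one of them.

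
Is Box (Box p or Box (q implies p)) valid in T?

Tableau for the negation not Box (Box p or Box (q implies p)):
1. not Box (Box p or Box (q implies p)), w0
2. not (Box p or Box (q implies p)), w1
3. not Box p, w1
4. not Box (q implies p), w1
5. not p, w2
6. not (q implies p), w3
7. q, w3
8. not p, w3
Accessibility: w0Rw0, w0Rw1, w1Rw1, w1Rw2, w1Rw3, w2Rw2, w3Rw3
The negation has an open branch (countermodel exists).

Invalid (countermodel exists)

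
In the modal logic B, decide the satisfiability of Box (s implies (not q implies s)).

Yes, satisfiable

1. Box (s implies (not q implies s)), 0
2. s implies (not q implies s), 0
3. not q implies s, 0
4. s, 0
Accessibility: 0R0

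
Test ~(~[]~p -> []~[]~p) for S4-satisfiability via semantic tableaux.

1. ~(~[]~p -> []~[]~p), w0
2. ~[]~p, w0
3. ~[]~[]~p, w0
4. p, w1
5. []~p, w2
6. ~p, w2
Accessibility: w0Rw0, w0Rw1, w0Rw2, w1Rw1, w2Rw2

Satisfiable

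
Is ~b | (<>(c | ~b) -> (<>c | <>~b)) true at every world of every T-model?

Tableau for the negation ~(~b | (<>(c | ~b) -> (<>c | <>~b))):
1. ~(~b | (<>(c | ~b) -> (<>c | <>~b))), 0
2. b, 0
3. ~(<>(c | ~b) -> (<>c | <>~b)), 0
4. <>(c | ~b), 0
5. ~(<>c | <>~b), 0
6. ~<>c, 0
7. ~<>~b, 0
8. ~c, 0
9. c | ~b, 1
10. ~c, 1
11. b, 1
12. ~b, 1
Accessibility: 0R0, 0R1, 1R1
Branch closes: b and ~b both at 1.
All branches of the negation close; one closing branch shown above.

Valid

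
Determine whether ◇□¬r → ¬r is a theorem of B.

Valid in B

Tableau for the negation ¬(◇□¬r → ¬r):
1. ¬(◇□¬r → ¬r), u
2. ◇□¬r, u   [¬→-rule on 1]
3. r, u   [¬→-rule on 1]
4. □¬r, v   [◇-rule on 2: fresh world v, uRv]
5. ¬r, u   [□-rule on 4 via vRu]
Accessibility: uRu, uRv, vRu, vRv
Branch closes: r and ¬r both at u.
Every branch of the negation's tableau closes; the branch above is one of them.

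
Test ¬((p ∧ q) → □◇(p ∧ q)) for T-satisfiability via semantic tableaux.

1. ¬((p ∧ q) → □◇(p ∧ q)), w0
2. p ∧ q, w0
3. ¬□◇(p ∧ q), w0
4. p, w0
5. q, w0
6. ¬◇(p ∧ q), w1
7. ¬(p ∧ q), w1
8. ¬q, w1
Accessibility: w0Rw0, w0Rw1, w1Rw1

Satisfiable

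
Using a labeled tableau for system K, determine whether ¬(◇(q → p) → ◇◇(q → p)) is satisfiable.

1. ¬(◇(q → p) → ◇◇(q → p)), u
2. ◇(q → p), u
3. ¬◇◇(q → p), u
4. q → p, v
5. ¬◇(q → p), v
6. p, v
Accessibility: uRv

Yes, satisfiable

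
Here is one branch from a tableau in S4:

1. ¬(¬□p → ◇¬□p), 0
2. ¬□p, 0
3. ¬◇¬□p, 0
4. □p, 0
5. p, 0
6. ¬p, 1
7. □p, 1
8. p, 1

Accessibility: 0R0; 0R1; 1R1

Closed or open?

Both p and ¬p appear at 1.

Yes, closed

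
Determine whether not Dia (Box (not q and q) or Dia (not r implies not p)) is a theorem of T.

Not valid

Tableau for the negation Dia (Box (not q and q) or Dia (not r implies not p)):
1. Dia (Box (not q and q) or Dia (not r implies not p)), 0
2. Box (not q and q) or Dia (not r implies not p), 1
3. Dia (not r implies not p), 1
4. not r implies not p, 2
5. not p, 2
Accessibility: 0R0, 0R1, 1R1, 1R2, 2R2
The negation has an open branch (countermodel exists).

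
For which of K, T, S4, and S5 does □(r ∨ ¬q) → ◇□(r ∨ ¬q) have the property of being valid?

T, S4, S5

K-tableau for the negation ¬(□(r ∨ ¬q) → ◇□(r ∨ ¬q)):
1. ¬(□(r ∨ ¬q) → ◇□(r ∨ ¬q)), w0
2. □(r ∨ ¬q), w0   [¬→-rule on 1]
3. ¬◇□(r ∨ ¬q), w0   [¬→-rule on 1]
Complete open branch: countermodel on a K-frame, so not valid in K.
T-tableau for the negation ¬(□(r ∨ ¬q) → ◇□(r ∨ ¬q)):
1. ¬(□(r ∨ ¬q) → ◇□(r ∨ ¬q)), w0
2. □(r ∨ ¬q), w0   [¬→-rule on 1]
3. ¬◇□(r ∨ ¬q), w0   [¬→-rule on 1]
4. r ∨ ¬q, w0   [□-rule on 2 via w0Rw0]
5. ¬□(r ∨ ¬q), w0   [¬◇-rule on 3 via w0Rw0]
6. ¬q, w0   [∨-rule on 4 (branches; this branch)]
7. ¬(r ∨ ¬q), w1   [¬□-rule on 5: fresh world w1, w0Rw1]
8. ¬r, w1   [¬∨-rule on 7]
9. q, w1   [¬∨-rule on 7]
10. r ∨ ¬q, w1   [□-rule on 2 via w0Rw1]
11. ¬□(r ∨ ¬q), w1   [¬◇-rule on 3 via w0Rw1]
12. ¬q, w1   [∨-rule on 10 (branches; this branch)]
Accessibility: w0Rw0, w0Rw1, w1Rw1
Branch closes: q and ¬q both at w1.
Every branch closes (one shown): valid in T, hence also in S4, S5 (every theorem of T is a theorem of S4 and S5).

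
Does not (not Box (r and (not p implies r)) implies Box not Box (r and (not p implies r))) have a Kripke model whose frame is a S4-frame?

1. not (not Box (r and (not p implies r)) implies Box not Box (r and (not p implies r))), u
2. not Box (r and (not p implies r)), u
3. not Box not Box (r and (not p implies r)), u
4. not (r and (not p implies r)), v
5. not (not p implies r), v
6. not p, v
7. not r, v
8. Box (r and (not p implies r)), w
9. r and (not p implies r), w
10. r, w
11. not p implies r, w
Accessibility: uRu, uRv, uRw, vRv, wRw

Satisfiable (open branch found)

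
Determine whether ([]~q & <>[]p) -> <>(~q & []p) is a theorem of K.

Tableau for the negation ~(([]~q & <>[]p) -> <>(~q & []p)):
1. ~(([]~q & <>[]p) -> <>(~q & []p)), 0
2. []~q & <>[]p, 0
3. ~<>(~q & []p), 0
4. []~q, 0
5. <>[]p, 0
6. []p, 1
7. ~(~q & []p), 1
8. ~q, 1
9. ~[]p, 1
10. ~p, 2
11. p, 2
Accessibility: 0R1, 1R2
Branch closes: p and ~p both at 2.
Every branch of the negation's tableau closes; the branch above is one of them.

Valid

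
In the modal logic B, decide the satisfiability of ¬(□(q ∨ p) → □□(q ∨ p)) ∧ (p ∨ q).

Yes, satisfiable

1. ¬(□(q ∨ p) → □□(q ∨ p)) ∧ (p ∨ q), 0
2. ¬(□(q ∨ p) → □□(q ∨ p)), 0
3. p ∨ q, 0
4. □(q ∨ p), 0
5. ¬□□(q ∨ p), 0
6. q ∨ p, 0
7. q, 0
8. p, 0
9. ¬□(q ∨ p), 1
10. q ∨ p, 1
11. p, 1
12. ¬(q ∨ p), 2
13. ¬q, 2
14. ¬p, 2
Accessibility: 0R0, 0R1, 1R0, 1R1, 1R2, 2R1, 2R2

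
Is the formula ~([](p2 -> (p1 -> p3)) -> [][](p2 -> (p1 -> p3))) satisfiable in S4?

1. ~([](p2 -> (p1 -> p3)) -> [][](p2 -> (p1 -> p3))), u
2. [](p2 -> (p1 -> p3)), u
3. ~[][](p2 -> (p1 -> p3)), u
4. p2 -> (p1 -> p3), u
5. p1 -> p3, u
6. p3, u
7. ~[](p2 -> (p1 -> p3)), v
8. p2 -> (p1 -> p3), v
9. p1 -> p3, v
10. p3, v
11. ~(p2 -> (p1 -> p3)), w
12. p2, w
13. ~(p1 -> p3), w
14. p1, w
15. ~p3, w
16. p2 -> (p1 -> p3), w
17. p1 -> p3, w
18. p3, w
Accessibility: uRu, uRv, uRw, vRv, vRw, wRw
Branch closes: p3 and ~p3 both at w.
Every branch closes; the branch above is one of them.

Unsatisfiable (every branch closes)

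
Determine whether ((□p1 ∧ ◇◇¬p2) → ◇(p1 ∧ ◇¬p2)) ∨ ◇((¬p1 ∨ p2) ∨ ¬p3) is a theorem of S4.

Tableau for the negation ¬(((□p1 ∧ ◇◇¬p2) → ◇(p1 ∧ ◇¬p2)) ∨ ◇((¬p1 ∨ p2) ∨ ¬p3)):
1. ¬(((□p1 ∧ ◇◇¬p2) → ◇(p1 ∧ ◇¬p2)) ∨ ◇((¬p1 ∨ p2) ∨ ¬p3)), w0
2. ¬((□p1 ∧ ◇◇¬p2) → ◇(p1 ∧ ◇¬p2)), w0
3. ¬◇((¬p1 ∨ p2) ∨ ¬p3), w0
4. □p1 ∧ ◇◇¬p2, w0
5. ¬◇(p1 ∧ ◇¬p2), w0
6. □p1, w0
7. ◇◇¬p2, w0
8. ¬((¬p1 ∨ p2) ∨ ¬p3), w0
9. ¬(¬p1 ∨ p2), w0
10. p3, w0
11. p1, w0
12. ¬p2, w0
13. ¬(p1 ∧ ◇¬p2), w0
14. ¬◇¬p2, w0
15. p2, w0
Accessibility: w0Rw0
Branch closes: p2 and ¬p2 both at w0.
Every branch of the negation's tableau closes; the branch above is one of them.

Yes, valid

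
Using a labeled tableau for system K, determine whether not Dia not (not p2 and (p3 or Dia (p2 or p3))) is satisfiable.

1. not Dia not (not p2 and (p3 or Dia (p2 or p3))), w0

Satisfiable (open branch found)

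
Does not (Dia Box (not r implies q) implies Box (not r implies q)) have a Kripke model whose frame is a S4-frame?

Yes, satisfiable

1. not (Dia Box (not r implies q) implies Box (not r implies q)), 0
2. Dia Box (not r implies q), 0   [neg-implies-rule on 1]
3. not Box (not r implies q), 0   [neg-implies-rule on 1]
4. Box (not r implies q), 1   [Dia-rule on 2: fresh world 1, 0R1]
5. not r implies q, 1   [Box-rule on 4 via 1R1]
6. q, 1   [implies-rule on 5 (branches; this branch)]
7. not (not r implies q), 2   [neg-Box-rule on 3: fresh world 2, 0R2]
8. not r, 2   [neg-implies-rule on 7]
9. not q, 2   [neg-implies-rule on 7]
Accessibility: 0R0, 0R1, 0R2, 1R1, 2R2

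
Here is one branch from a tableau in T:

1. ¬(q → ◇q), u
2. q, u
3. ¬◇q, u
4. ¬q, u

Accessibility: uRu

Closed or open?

Both q and ¬q appear at u.

Yes, closed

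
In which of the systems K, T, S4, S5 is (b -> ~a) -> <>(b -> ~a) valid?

T-tableau for the negation ~((b -> ~a) -> <>(b -> ~a)):
1. ~((b -> ~a) -> <>(b -> ~a)), w0
2. b -> ~a, w0
3. ~<>(b -> ~a), w0
4. ~(b -> ~a), w0
5. b, w0
6. a, w0
7. ~a, w0
Accessibility: w0Rw0
Branch closes: a and ~a both at w0.
Every branch closes (one shown): valid in T, hence also in S4, S5 (every theorem of T is a theorem of S4 and S5).
K-tableau for the negation ~((b -> ~a) -> <>(b -> ~a)):
1. ~((b -> ~a) -> <>(b -> ~a)), w0
2. b -> ~a, w0
3. ~<>(b -> ~a), w0
4. ~a, w0
Complete open branch: countermodel on a K-frame, so not valid in K.

T, S4, S5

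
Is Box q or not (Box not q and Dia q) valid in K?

Valid in K

Tableau for the negation not (Box q or not (Box not q and Dia q)):
1. not (Box q or not (Box not q and Dia q)), u
2. not Box q, u
3. Box not q and Dia q, u
4. Box not q, u
5. Dia q, u
6. not q, v
7. q, w
8. not q, w
Accessibility: uRv, uRw
Branch closes: q and not q both at w.
Every branch of the negation's tableau closes; the branch above is one of them.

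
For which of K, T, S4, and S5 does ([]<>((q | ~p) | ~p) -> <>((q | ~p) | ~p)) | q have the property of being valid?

T, S4, S5

K-tableau for the negation ~(([]<>((q | ~p) | ~p) -> <>((q | ~p) | ~p)) | q):
1. ~(([]<>((q | ~p) | ~p) -> <>((q | ~p) | ~p)) | q), 0
2. ~([]<>((q | ~p) | ~p) -> <>((q | ~p) | ~p)), 0
3. ~q, 0
4. []<>((q | ~p) | ~p), 0
5. ~<>((q | ~p) | ~p), 0
Complete open branch: countermodel on a K-frame, so not valid in K.
T-tableau for the negation ~(([]<>((q | ~p) | ~p) -> <>((q | ~p) | ~p)) | q):
1. ~(([]<>((q | ~p) | ~p) -> <>((q | ~p) | ~p)) | q), 0
2. ~([]<>((q | ~p) | ~p) -> <>((q | ~p) | ~p)), 0
3. ~q, 0
4. []<>((q | ~p) | ~p), 0
5. ~<>((q | ~p) | ~p), 0
6. <>((q | ~p) | ~p), 0
7. ~((q | ~p) | ~p), 0
8. ~(q | ~p), 0
9. p, 0
10. (q | ~p) | ~p, 1
11. <>((q | ~p) | ~p), 1
12. ~((q | ~p) | ~p), 1
13. ~(q | ~p), 1
14. p, 1
15. ~q, 1
16. q | ~p, 1
17. ~p, 1
Accessibility: 0R0, 0R1, 1R1
Branch closes: p and ~p both at 1.
Every branch closes (one shown): valid in T, hence also in S4, S5 (every theorem of T is a theorem of S4 and S5).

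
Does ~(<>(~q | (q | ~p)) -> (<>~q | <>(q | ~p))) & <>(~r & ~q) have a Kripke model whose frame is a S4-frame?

Unsatisfiable (every branch closes)

1. ~(<>(~q | (q | ~p)) -> (<>~q | <>(q | ~p))) & <>(~r & ~q), w0
2. ~(<>(~q | (q | ~p)) -> (<>~q | <>(q | ~p))), w0
3. <>(~r & ~q), w0
4. <>(~q | (q | ~p)), w0
5. ~(<>~q | <>(q | ~p)), w0
6. ~<>~q, w0
7. ~<>(q | ~p), w0
8. q, w0
9. ~(q | ~p), w0
10. ~q, w0
11. p, w0
Accessibility: w0Rw0
Branch closes: q and ~q both at w0.
(One branch shown.) All branches close.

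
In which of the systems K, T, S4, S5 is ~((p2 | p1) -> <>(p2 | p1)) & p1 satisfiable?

K

T-tableau for the formula:
1. ~((p2 | p1) -> <>(p2 | p1)) & p1, w0
2. ~((p2 | p1) -> <>(p2 | p1)), w0
3. p1, w0
4. p2 | p1, w0
5. ~<>(p2 | p1), w0
6. ~(p2 | p1), w0
7. ~p2, w0
8. ~p1, w0
Accessibility: w0Rw0
Branch closes: p1 and ~p1 both at w0.
Every branch closes (one shown): unsatisfiable in T, hence also in S4, S5 (every S4/S5-frame is a T-frame).
K-tableau for the formula:
1. ~((p2 | p1) -> <>(p2 | p1)) & p1, w0
2. ~((p2 | p1) -> <>(p2 | p1)), w0
3. p1, w0
4. p2 | p1, w0
5. ~<>(p2 | p1), w0
Complete open branch: satisfiable in K.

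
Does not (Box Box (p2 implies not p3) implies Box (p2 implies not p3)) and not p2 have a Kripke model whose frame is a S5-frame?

Unsatisfiable (every branch closes)

1. not (Box Box (p2 implies not p3) implies Box (p2 implies not p3)) and not p2, 0
2. not (Box Box (p2 implies not p3) implies Box (p2 implies not p3)), 0
3. not p2, 0
4. Box Box (p2 implies not p3), 0
5. not Box (p2 implies not p3), 0
6. Box (p2 implies not p3), 0
7. p2 implies not p3, 0
8. not p3, 0
9. not (p2 implies not p3), 1
10. p2, 1
11. p3, 1
12. Box (p2 implies not p3), 1
13. p2 implies not p3, 1
14. not p3, 1
Accessibility: 0R0, 0R1, 1R0, 1R1
Branch closes: p3 and not p3 both at 1.
All branches of the tableau close; one closing branch shown above.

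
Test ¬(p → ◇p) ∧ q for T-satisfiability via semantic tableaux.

No, unsatisfiable

1. ¬(p → ◇p) ∧ q, 0
2. ¬(p → ◇p), 0   [∧-rule on 1]
3. q, 0   [∧-rule on 1]
4. p, 0   [¬→-rule on 2]
5. ¬◇p, 0   [¬→-rule on 2]
6. ¬p, 0   [¬◇-rule on 5 via 0R0]
Accessibility: 0R0
Branch closes: p and ¬p both at 0.
All branches of the tableau close; one closing branch shown above.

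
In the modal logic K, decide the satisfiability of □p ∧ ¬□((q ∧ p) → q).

Unsatisfiable (every branch closes)

1. □p ∧ ¬□((q ∧ p) → q), w0
2. □p, w0
3. ¬□((q ∧ p) → q), w0
4. ¬((q ∧ p) → q), w1
5. q ∧ p, w1
6. ¬q, w1
7. q, w1
8. p, w1
Accessibility: w0Rw1
Branch closes: q and ¬q both at w1.
(One branch shown.) All branches close.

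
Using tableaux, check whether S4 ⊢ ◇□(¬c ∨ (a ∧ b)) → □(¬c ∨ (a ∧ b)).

Tableau for the negation ¬(◇□(¬c ∨ (a ∧ b)) → □(¬c ∨ (a ∧ b))):
1. ¬(◇□(¬c ∨ (a ∧ b)) → □(¬c ∨ (a ∧ b))), w0
2. ◇□(¬c ∨ (a ∧ b)), w0
3. ¬□(¬c ∨ (a ∧ b)), w0
4. □(¬c ∨ (a ∧ b)), w1
5. ¬c ∨ (a ∧ b), w1
6. a ∧ b, w1
7. a, w1
8. b, w1
9. ¬(¬c ∨ (a ∧ b)), w2
10. c, w2
11. ¬(a ∧ b), w2
12. ¬b, w2
Accessibility: w0Rw0, w0Rw1, w0Rw2, w1Rw1, w2Rw2
The negation has an open branch (countermodel exists).

Invalid (countermodel exists)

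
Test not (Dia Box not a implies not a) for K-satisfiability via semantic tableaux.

Satisfiable

1. not (Dia Box not a implies not a), w0
2. Dia Box not a, w0   [neg-implies-rule on 1]
3. a, w0   [neg-implies-rule on 1]
4. Box not a, w1   [Dia-rule on 2: fresh world w1, w0Rw1]
Accessibility: w0Rw1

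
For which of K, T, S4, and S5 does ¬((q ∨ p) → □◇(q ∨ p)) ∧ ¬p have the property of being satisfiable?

S5-tableau for the formula:
1. ¬((q ∨ p) → □◇(q ∨ p)) ∧ ¬p, w0
2. ¬((q ∨ p) → □◇(q ∨ p)), w0
3. ¬p, w0
4. q ∨ p, w0
5. ¬□◇(q ∨ p), w0
6. q, w0
7. ¬◇(q ∨ p), w1
8. ¬(q ∨ p), w0
9. ¬q, w0
Accessibility: w0Rw0, w0Rw1, w1Rw0, w1Rw1
Branch closes: q and ¬q both at w0.
Every branch closes (one shown): unsatisfiable in S5.
S4-tableau for the formula:
1. ¬((q ∨ p) → □◇(q ∨ p)) ∧ ¬p, w0
2. ¬((q ∨ p) → □◇(q ∨ p)), w0
3. ¬p, w0
4. q ∨ p, w0
5. ¬□◇(q ∨ p), w0
6. q, w0
7. ¬◇(q ∨ p), w1
8. ¬(q ∨ p), w1
9. ¬q, w1
10. ¬p, w1
Accessibility: w0Rw0, w0Rw1, w1Rw1
Complete open branch: satisfiable in S4, hence also in K, T (this S4-model is also a K-model and a T-model).

K, T, S4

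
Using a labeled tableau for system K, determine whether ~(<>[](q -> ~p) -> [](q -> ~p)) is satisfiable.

Satisfiable (open branch found)

1. ~(<>[](q -> ~p) -> [](q -> ~p)), u
2. <>[](q -> ~p), u
3. ~[](q -> ~p), u
4. [](q -> ~p), v
5. ~(q -> ~p), w
6. q, w
7. p, w
Accessibility: uRv, uRw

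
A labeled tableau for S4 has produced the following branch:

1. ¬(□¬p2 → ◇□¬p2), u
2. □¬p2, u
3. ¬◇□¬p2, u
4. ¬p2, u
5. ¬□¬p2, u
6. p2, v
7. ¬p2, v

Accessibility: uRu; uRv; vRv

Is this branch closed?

Both p2 and ¬p2 appear at v.

Yes, closed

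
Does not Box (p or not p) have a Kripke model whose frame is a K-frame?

1. not Box (p or not p), 0
2. not (p or not p), 1
3. not p, 1
4. p, 1
Accessibility: 0R1
Branch closes: p and not p both at 1.
Every branch closes; the branch above is one of them.

No, unsatisfiable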